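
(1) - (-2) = 3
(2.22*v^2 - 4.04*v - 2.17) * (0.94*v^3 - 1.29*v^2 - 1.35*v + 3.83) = 2.0868*v^5 - 6.6614*v^4 + 0.1748*v^3 + 16.7559*v^2 - 12.5437*v - 8.3111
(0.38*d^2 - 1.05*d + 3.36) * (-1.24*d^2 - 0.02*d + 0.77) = -0.4712*d^4 + 1.2944*d^3 - 3.8528*d^2 - 0.8757*d + 2.5872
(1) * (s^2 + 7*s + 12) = s^2 + 7*s + 12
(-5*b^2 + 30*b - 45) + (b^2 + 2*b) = -4*b^2 + 32*b - 45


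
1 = 1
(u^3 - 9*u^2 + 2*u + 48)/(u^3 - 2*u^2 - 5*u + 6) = (u - 8)/(u - 1)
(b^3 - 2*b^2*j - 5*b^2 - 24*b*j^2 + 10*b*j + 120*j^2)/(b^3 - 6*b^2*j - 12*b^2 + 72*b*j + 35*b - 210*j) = (b + 4*j)/(b - 7)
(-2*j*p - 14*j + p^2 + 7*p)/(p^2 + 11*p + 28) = (-2*j + p)/(p + 4)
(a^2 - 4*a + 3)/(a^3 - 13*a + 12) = 1/(a + 4)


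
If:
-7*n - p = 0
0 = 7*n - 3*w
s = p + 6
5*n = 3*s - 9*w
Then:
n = 18/47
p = -126/47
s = 156/47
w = 42/47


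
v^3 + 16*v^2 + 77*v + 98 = (v + 2)*(v + 7)^2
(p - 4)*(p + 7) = p^2 + 3*p - 28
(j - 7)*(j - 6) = j^2 - 13*j + 42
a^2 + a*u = a*(a + u)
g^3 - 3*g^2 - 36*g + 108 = (g - 6)*(g - 3)*(g + 6)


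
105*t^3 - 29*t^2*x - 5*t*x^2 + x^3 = (-7*t + x)*(-3*t + x)*(5*t + x)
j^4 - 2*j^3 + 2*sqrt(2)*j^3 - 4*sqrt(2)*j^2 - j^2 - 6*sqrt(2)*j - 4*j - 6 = (j - 3)*(j + 1)*(j + sqrt(2))^2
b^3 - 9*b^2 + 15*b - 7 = (b - 7)*(b - 1)^2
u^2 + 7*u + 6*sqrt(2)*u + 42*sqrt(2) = (u + 7)*(u + 6*sqrt(2))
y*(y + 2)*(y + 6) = y^3 + 8*y^2 + 12*y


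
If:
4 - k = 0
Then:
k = 4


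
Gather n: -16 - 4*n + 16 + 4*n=0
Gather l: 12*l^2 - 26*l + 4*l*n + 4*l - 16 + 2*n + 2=12*l^2 + l*(4*n - 22) + 2*n - 14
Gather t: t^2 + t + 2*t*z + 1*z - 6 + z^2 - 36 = t^2 + t*(2*z + 1) + z^2 + z - 42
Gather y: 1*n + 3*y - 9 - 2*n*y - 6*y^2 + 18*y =n - 6*y^2 + y*(21 - 2*n) - 9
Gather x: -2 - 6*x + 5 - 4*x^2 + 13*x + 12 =-4*x^2 + 7*x + 15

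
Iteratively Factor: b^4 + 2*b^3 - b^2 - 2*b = (b)*(b^3 + 2*b^2 - b - 2) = b*(b + 1)*(b^2 + b - 2) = b*(b + 1)*(b + 2)*(b - 1)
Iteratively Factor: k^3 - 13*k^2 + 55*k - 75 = (k - 3)*(k^2 - 10*k + 25) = (k - 5)*(k - 3)*(k - 5)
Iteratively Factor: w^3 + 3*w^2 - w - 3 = (w + 1)*(w^2 + 2*w - 3) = (w - 1)*(w + 1)*(w + 3)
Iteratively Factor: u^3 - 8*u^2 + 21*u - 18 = (u - 3)*(u^2 - 5*u + 6) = (u - 3)*(u - 2)*(u - 3)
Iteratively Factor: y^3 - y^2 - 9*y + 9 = (y + 3)*(y^2 - 4*y + 3) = (y - 1)*(y + 3)*(y - 3)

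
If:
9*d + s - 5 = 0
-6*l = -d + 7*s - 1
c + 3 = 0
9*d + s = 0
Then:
No Solution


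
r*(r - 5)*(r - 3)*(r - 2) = r^4 - 10*r^3 + 31*r^2 - 30*r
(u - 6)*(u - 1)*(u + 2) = u^3 - 5*u^2 - 8*u + 12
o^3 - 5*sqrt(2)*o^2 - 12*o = o*(o - 6*sqrt(2))*(o + sqrt(2))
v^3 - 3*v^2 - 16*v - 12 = (v - 6)*(v + 1)*(v + 2)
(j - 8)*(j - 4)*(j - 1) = j^3 - 13*j^2 + 44*j - 32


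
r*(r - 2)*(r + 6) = r^3 + 4*r^2 - 12*r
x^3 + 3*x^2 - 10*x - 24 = (x - 3)*(x + 2)*(x + 4)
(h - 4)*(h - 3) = h^2 - 7*h + 12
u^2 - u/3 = u*(u - 1/3)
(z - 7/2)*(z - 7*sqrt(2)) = z^2 - 7*sqrt(2)*z - 7*z/2 + 49*sqrt(2)/2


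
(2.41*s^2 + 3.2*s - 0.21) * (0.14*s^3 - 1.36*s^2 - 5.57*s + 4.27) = 0.3374*s^5 - 2.8296*s^4 - 17.8051*s^3 - 7.2477*s^2 + 14.8337*s - 0.8967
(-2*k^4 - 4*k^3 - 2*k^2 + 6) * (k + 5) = -2*k^5 - 14*k^4 - 22*k^3 - 10*k^2 + 6*k + 30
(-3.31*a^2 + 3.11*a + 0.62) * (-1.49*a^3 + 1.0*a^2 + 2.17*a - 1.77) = 4.9319*a^5 - 7.9439*a^4 - 4.9965*a^3 + 13.2274*a^2 - 4.1593*a - 1.0974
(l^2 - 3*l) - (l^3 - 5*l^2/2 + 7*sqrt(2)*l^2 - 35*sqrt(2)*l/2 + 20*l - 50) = -l^3 - 7*sqrt(2)*l^2 + 7*l^2/2 - 23*l + 35*sqrt(2)*l/2 + 50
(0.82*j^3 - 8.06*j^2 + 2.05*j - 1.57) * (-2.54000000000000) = -2.0828*j^3 + 20.4724*j^2 - 5.207*j + 3.9878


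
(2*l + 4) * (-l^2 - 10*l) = -2*l^3 - 24*l^2 - 40*l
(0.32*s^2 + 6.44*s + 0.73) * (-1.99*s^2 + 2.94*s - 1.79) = -0.6368*s^4 - 11.8748*s^3 + 16.9081*s^2 - 9.3814*s - 1.3067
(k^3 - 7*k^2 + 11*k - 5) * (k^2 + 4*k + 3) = k^5 - 3*k^4 - 14*k^3 + 18*k^2 + 13*k - 15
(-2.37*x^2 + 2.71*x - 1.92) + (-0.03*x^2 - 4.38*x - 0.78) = -2.4*x^2 - 1.67*x - 2.7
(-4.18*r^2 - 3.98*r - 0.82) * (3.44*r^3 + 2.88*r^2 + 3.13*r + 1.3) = -14.3792*r^5 - 25.7296*r^4 - 27.3666*r^3 - 20.253*r^2 - 7.7406*r - 1.066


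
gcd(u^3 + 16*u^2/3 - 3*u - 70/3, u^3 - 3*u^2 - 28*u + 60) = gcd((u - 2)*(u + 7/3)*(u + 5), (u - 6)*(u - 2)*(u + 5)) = u^2 + 3*u - 10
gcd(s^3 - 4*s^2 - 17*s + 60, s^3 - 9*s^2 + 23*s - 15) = s^2 - 8*s + 15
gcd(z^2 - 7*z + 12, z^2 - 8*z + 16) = z - 4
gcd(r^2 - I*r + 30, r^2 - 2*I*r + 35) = r + 5*I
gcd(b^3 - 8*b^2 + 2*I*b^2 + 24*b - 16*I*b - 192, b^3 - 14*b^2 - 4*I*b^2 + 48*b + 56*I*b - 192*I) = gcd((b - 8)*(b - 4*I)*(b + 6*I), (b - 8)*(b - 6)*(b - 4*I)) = b^2 + b*(-8 - 4*I) + 32*I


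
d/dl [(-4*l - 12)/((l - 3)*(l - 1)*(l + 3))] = 8*(l - 2)/((l - 3)^2*(l - 1)^2)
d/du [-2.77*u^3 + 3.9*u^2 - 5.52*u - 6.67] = -8.31*u^2 + 7.8*u - 5.52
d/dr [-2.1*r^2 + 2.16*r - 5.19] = 2.16 - 4.2*r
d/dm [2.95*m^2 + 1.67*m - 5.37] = 5.9*m + 1.67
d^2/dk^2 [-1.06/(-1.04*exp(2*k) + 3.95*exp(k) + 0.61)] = ((4.187 - 4.4096*exp(k))*(-1.04*exp(2*k) + 3.95*exp(k) + 0.61) - 1.06*(2.08*exp(k) - 3.95)*(4.16*exp(k) - 7.9)*exp(k))*exp(k)/(-1.04*exp(2*k) + 3.95*exp(k) + 0.61)^3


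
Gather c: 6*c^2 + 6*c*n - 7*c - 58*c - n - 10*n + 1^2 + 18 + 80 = 6*c^2 + c*(6*n - 65) - 11*n + 99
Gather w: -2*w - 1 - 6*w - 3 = -8*w - 4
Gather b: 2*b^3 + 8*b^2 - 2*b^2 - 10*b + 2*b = 2*b^3 + 6*b^2 - 8*b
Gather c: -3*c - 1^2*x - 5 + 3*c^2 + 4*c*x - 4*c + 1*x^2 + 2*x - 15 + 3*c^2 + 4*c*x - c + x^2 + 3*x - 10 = 6*c^2 + c*(8*x - 8) + 2*x^2 + 4*x - 30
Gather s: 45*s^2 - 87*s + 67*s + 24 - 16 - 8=45*s^2 - 20*s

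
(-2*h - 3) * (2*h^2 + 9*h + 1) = -4*h^3 - 24*h^2 - 29*h - 3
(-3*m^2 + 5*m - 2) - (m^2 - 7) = -4*m^2 + 5*m + 5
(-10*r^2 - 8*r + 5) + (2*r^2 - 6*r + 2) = -8*r^2 - 14*r + 7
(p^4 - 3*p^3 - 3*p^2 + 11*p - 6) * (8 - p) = -p^5 + 11*p^4 - 21*p^3 - 35*p^2 + 94*p - 48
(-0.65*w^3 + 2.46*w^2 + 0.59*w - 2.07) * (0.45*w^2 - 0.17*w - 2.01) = -0.2925*w^5 + 1.2175*w^4 + 1.1538*w^3 - 5.9764*w^2 - 0.834*w + 4.1607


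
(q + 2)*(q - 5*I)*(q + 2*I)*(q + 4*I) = q^4 + 2*q^3 + I*q^3 + 22*q^2 + 2*I*q^2 + 44*q + 40*I*q + 80*I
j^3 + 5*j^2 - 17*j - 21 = (j - 3)*(j + 1)*(j + 7)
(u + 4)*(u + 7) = u^2 + 11*u + 28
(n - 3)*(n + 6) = n^2 + 3*n - 18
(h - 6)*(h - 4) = h^2 - 10*h + 24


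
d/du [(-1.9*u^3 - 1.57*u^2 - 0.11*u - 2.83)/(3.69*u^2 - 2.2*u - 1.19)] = (-7.011*u^4 + 8.36*u^3 + 10.6429*u^2 + 24.622*u - 6.0951)/(13.6161*u^4 - 16.236*u^3 - 3.9422*u^2 + 5.236*u + 1.4161)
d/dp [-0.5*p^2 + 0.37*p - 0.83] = 0.37 - 1.0*p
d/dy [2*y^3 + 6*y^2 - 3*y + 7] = 6*y^2 + 12*y - 3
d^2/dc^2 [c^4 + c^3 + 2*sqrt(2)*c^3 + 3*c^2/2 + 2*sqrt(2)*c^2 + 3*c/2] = 12*c^2 + 6*c + 12*sqrt(2)*c + 3 + 4*sqrt(2)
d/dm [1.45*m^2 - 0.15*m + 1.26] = 2.9*m - 0.15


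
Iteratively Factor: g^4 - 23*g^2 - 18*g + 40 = (g + 4)*(g^3 - 4*g^2 - 7*g + 10) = (g - 1)*(g + 4)*(g^2 - 3*g - 10) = (g - 5)*(g - 1)*(g + 4)*(g + 2)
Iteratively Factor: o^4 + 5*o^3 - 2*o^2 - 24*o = (o + 3)*(o^3 + 2*o^2 - 8*o) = (o + 3)*(o + 4)*(o^2 - 2*o) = (o - 2)*(o + 3)*(o + 4)*(o)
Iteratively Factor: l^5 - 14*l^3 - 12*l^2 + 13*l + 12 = (l + 1)*(l^4 - l^3 - 13*l^2 + l + 12) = (l + 1)^2*(l^3 - 2*l^2 - 11*l + 12) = (l - 1)*(l + 1)^2*(l^2 - l - 12) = (l - 4)*(l - 1)*(l + 1)^2*(l + 3)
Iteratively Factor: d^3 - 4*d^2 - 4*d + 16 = (d + 2)*(d^2 - 6*d + 8) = (d - 4)*(d + 2)*(d - 2)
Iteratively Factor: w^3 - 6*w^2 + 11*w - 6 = (w - 2)*(w^2 - 4*w + 3) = (w - 2)*(w - 1)*(w - 3)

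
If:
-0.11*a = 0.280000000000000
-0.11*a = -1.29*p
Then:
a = -2.55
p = -0.22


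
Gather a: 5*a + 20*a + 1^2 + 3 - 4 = 25*a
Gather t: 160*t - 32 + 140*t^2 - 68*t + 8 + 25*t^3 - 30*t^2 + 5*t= 25*t^3 + 110*t^2 + 97*t - 24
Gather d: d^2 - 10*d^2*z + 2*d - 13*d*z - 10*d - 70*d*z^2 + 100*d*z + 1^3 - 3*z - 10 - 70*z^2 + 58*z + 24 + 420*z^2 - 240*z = d^2*(1 - 10*z) + d*(-70*z^2 + 87*z - 8) + 350*z^2 - 185*z + 15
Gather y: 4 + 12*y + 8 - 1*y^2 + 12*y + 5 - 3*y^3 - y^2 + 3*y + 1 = -3*y^3 - 2*y^2 + 27*y + 18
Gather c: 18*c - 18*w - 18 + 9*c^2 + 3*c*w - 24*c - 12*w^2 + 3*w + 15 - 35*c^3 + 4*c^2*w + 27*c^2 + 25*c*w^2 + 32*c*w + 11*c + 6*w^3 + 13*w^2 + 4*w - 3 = -35*c^3 + c^2*(4*w + 36) + c*(25*w^2 + 35*w + 5) + 6*w^3 + w^2 - 11*w - 6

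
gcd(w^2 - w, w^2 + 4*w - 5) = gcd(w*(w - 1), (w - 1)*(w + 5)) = w - 1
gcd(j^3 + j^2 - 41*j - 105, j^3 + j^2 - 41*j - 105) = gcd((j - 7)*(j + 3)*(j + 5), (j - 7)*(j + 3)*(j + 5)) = j^3 + j^2 - 41*j - 105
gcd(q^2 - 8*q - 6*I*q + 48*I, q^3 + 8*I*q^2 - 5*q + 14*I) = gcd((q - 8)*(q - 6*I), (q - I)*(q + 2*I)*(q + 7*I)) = 1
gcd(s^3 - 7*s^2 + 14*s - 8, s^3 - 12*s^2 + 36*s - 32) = s - 2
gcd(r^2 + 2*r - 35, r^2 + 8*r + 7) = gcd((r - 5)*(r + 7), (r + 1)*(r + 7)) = r + 7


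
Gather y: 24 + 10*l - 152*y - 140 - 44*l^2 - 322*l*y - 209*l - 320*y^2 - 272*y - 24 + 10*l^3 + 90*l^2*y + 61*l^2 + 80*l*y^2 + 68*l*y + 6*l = 10*l^3 + 17*l^2 - 193*l + y^2*(80*l - 320) + y*(90*l^2 - 254*l - 424) - 140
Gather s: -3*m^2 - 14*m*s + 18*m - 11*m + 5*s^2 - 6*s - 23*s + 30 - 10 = -3*m^2 + 7*m + 5*s^2 + s*(-14*m - 29) + 20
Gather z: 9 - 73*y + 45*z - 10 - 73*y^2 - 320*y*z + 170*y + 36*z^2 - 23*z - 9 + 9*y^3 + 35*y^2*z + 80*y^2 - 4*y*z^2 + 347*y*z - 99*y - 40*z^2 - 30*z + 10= 9*y^3 + 7*y^2 - 2*y + z^2*(-4*y - 4) + z*(35*y^2 + 27*y - 8)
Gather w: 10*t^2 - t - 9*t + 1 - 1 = 10*t^2 - 10*t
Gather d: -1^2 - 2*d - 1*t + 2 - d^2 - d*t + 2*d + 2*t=-d^2 - d*t + t + 1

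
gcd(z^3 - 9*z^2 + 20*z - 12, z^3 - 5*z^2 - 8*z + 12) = z^2 - 7*z + 6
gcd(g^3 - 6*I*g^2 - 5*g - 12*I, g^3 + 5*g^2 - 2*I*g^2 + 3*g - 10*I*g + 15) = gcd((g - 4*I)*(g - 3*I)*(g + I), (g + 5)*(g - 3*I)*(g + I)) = g^2 - 2*I*g + 3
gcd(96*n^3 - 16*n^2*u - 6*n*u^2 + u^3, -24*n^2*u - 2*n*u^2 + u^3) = -24*n^2 - 2*n*u + u^2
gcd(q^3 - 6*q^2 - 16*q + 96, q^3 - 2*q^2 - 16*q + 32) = q^2 - 16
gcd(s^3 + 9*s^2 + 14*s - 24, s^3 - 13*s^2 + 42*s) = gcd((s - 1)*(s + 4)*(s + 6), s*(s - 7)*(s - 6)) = 1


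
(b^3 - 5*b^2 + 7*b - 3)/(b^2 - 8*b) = (b^3 - 5*b^2 + 7*b - 3)/(b*(b - 8))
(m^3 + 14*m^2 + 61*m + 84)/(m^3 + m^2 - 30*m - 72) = (m + 7)/(m - 6)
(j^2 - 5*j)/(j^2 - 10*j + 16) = j*(j - 5)/(j^2 - 10*j + 16)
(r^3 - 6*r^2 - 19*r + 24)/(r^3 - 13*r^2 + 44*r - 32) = (r + 3)/(r - 4)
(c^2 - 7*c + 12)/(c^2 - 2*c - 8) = (c - 3)/(c + 2)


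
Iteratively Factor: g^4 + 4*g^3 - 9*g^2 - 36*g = (g + 4)*(g^3 - 9*g) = (g - 3)*(g + 4)*(g^2 + 3*g) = g*(g - 3)*(g + 4)*(g + 3)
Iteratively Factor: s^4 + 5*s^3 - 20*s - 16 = (s - 2)*(s^3 + 7*s^2 + 14*s + 8) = (s - 2)*(s + 4)*(s^2 + 3*s + 2) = (s - 2)*(s + 2)*(s + 4)*(s + 1)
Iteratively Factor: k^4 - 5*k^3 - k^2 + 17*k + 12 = (k + 1)*(k^3 - 6*k^2 + 5*k + 12) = (k - 4)*(k + 1)*(k^2 - 2*k - 3) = (k - 4)*(k - 3)*(k + 1)*(k + 1)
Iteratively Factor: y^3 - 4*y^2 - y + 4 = (y + 1)*(y^2 - 5*y + 4) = (y - 4)*(y + 1)*(y - 1)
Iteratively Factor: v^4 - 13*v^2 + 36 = (v - 3)*(v^3 + 3*v^2 - 4*v - 12) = (v - 3)*(v - 2)*(v^2 + 5*v + 6) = (v - 3)*(v - 2)*(v + 3)*(v + 2)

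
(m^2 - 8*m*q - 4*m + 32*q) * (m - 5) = m^3 - 8*m^2*q - 9*m^2 + 72*m*q + 20*m - 160*q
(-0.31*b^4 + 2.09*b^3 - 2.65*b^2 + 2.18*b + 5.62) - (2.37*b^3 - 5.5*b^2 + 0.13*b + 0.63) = -0.31*b^4 - 0.28*b^3 + 2.85*b^2 + 2.05*b + 4.99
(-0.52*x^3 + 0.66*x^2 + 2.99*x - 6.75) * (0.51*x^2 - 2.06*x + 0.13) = -0.2652*x^5 + 1.4078*x^4 + 0.0976999999999999*x^3 - 9.5161*x^2 + 14.2937*x - 0.8775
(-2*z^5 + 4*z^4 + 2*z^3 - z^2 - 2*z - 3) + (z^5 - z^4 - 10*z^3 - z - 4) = -z^5 + 3*z^4 - 8*z^3 - z^2 - 3*z - 7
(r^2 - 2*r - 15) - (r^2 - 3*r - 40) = r + 25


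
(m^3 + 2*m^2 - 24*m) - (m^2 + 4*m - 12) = m^3 + m^2 - 28*m + 12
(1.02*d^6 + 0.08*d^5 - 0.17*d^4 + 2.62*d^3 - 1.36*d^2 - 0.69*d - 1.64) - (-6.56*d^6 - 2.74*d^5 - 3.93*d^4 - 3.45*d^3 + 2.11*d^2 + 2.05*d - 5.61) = 7.58*d^6 + 2.82*d^5 + 3.76*d^4 + 6.07*d^3 - 3.47*d^2 - 2.74*d + 3.97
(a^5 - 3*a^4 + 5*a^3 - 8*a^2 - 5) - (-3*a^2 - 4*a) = a^5 - 3*a^4 + 5*a^3 - 5*a^2 + 4*a - 5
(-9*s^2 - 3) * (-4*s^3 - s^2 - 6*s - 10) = 36*s^5 + 9*s^4 + 66*s^3 + 93*s^2 + 18*s + 30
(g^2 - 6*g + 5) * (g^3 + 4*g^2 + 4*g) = g^5 - 2*g^4 - 15*g^3 - 4*g^2 + 20*g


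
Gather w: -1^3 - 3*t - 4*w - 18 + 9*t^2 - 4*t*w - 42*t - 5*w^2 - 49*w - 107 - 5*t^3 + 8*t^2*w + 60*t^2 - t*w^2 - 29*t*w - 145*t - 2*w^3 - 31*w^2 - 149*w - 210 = -5*t^3 + 69*t^2 - 190*t - 2*w^3 + w^2*(-t - 36) + w*(8*t^2 - 33*t - 202) - 336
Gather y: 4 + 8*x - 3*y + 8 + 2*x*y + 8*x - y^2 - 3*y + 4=16*x - y^2 + y*(2*x - 6) + 16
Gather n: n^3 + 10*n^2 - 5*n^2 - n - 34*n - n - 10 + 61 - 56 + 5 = n^3 + 5*n^2 - 36*n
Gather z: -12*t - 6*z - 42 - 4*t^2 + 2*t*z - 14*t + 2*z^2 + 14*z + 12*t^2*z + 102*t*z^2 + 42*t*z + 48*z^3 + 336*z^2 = -4*t^2 - 26*t + 48*z^3 + z^2*(102*t + 338) + z*(12*t^2 + 44*t + 8) - 42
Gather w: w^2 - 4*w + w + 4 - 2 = w^2 - 3*w + 2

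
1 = 1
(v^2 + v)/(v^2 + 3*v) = (v + 1)/(v + 3)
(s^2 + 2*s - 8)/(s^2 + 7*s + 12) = (s - 2)/(s + 3)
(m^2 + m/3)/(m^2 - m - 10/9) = 3*m*(3*m + 1)/(9*m^2 - 9*m - 10)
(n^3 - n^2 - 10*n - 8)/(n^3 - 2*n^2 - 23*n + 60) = (n^2 + 3*n + 2)/(n^2 + 2*n - 15)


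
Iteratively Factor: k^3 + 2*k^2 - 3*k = (k + 3)*(k^2 - k) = (k - 1)*(k + 3)*(k)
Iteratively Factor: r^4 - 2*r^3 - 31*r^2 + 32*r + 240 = (r - 5)*(r^3 + 3*r^2 - 16*r - 48) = (r - 5)*(r + 4)*(r^2 - r - 12) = (r - 5)*(r + 3)*(r + 4)*(r - 4)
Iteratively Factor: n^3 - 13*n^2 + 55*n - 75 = (n - 5)*(n^2 - 8*n + 15) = (n - 5)^2*(n - 3)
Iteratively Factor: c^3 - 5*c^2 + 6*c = (c - 2)*(c^2 - 3*c) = c*(c - 2)*(c - 3)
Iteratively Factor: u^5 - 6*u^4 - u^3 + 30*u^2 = (u + 2)*(u^4 - 8*u^3 + 15*u^2) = u*(u + 2)*(u^3 - 8*u^2 + 15*u) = u*(u - 3)*(u + 2)*(u^2 - 5*u) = u*(u - 5)*(u - 3)*(u + 2)*(u)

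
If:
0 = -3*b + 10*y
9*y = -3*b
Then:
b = 0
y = 0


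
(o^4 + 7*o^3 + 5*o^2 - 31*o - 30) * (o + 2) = o^5 + 9*o^4 + 19*o^3 - 21*o^2 - 92*o - 60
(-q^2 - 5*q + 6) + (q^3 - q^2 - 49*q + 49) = q^3 - 2*q^2 - 54*q + 55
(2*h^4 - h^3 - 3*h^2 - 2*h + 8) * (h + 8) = 2*h^5 + 15*h^4 - 11*h^3 - 26*h^2 - 8*h + 64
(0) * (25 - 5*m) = 0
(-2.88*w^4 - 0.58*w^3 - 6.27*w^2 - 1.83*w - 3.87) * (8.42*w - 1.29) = -24.2496*w^5 - 1.1684*w^4 - 52.0452*w^3 - 7.3203*w^2 - 30.2247*w + 4.9923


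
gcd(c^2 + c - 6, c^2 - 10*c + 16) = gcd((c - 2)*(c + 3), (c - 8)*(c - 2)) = c - 2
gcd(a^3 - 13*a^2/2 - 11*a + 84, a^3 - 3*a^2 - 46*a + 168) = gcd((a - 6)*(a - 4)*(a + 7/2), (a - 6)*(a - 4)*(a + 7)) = a^2 - 10*a + 24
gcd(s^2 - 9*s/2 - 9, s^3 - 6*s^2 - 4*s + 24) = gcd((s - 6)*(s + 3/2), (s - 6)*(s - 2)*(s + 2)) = s - 6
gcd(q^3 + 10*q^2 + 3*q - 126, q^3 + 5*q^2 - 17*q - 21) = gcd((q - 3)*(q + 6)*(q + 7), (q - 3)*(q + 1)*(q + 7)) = q^2 + 4*q - 21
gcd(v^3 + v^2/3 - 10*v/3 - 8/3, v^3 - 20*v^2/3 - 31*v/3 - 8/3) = v + 1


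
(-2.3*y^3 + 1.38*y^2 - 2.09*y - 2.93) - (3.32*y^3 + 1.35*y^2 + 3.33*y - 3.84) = -5.62*y^3 + 0.0299999999999998*y^2 - 5.42*y + 0.91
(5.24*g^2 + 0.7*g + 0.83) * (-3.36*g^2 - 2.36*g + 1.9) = -17.6064*g^4 - 14.7184*g^3 + 5.5152*g^2 - 0.6288*g + 1.577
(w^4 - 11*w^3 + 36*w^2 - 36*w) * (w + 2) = w^5 - 9*w^4 + 14*w^3 + 36*w^2 - 72*w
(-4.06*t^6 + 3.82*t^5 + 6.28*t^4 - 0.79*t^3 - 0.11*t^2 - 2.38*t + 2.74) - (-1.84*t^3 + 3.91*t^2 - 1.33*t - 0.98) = -4.06*t^6 + 3.82*t^5 + 6.28*t^4 + 1.05*t^3 - 4.02*t^2 - 1.05*t + 3.72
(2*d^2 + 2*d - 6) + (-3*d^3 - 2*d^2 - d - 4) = -3*d^3 + d - 10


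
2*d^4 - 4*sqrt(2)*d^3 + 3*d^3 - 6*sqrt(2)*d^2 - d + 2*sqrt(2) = (d - 1/2)*(d - 2*sqrt(2))*(sqrt(2)*d + sqrt(2))^2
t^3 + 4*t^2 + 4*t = t*(t + 2)^2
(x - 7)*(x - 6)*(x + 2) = x^3 - 11*x^2 + 16*x + 84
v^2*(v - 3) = v^3 - 3*v^2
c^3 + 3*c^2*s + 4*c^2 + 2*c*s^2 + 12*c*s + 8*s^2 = (c + 4)*(c + s)*(c + 2*s)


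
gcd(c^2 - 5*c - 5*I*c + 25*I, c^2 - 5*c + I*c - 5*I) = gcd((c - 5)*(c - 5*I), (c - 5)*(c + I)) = c - 5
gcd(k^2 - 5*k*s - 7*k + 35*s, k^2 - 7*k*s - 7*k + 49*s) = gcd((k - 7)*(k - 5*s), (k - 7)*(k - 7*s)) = k - 7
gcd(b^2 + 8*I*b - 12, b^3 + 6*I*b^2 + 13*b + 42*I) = b + 2*I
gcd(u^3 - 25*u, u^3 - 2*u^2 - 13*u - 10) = u - 5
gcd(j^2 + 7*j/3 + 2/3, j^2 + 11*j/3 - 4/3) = 1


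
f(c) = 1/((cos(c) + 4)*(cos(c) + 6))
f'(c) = sin(c)/((cos(c) + 4)*(cos(c) + 6)^2) + sin(c)/((cos(c) + 4)^2*(cos(c) + 6))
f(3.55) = 0.06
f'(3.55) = -0.01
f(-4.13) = 0.05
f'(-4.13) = 0.02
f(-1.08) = 0.03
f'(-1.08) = -0.01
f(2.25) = 0.06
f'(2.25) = 0.02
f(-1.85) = 0.05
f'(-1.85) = -0.02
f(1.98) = 0.05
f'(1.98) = 0.02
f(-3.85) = 0.06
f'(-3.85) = 0.02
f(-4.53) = 0.05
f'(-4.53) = 0.02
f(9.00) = 0.06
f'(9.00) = 0.01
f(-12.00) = 0.03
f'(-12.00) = 0.01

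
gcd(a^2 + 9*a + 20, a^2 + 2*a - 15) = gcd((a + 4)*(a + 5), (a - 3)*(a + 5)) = a + 5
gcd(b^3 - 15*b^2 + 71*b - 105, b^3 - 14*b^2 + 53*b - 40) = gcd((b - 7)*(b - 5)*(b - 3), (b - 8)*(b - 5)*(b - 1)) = b - 5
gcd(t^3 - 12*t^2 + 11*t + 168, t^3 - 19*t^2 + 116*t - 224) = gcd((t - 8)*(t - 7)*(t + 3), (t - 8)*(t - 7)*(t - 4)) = t^2 - 15*t + 56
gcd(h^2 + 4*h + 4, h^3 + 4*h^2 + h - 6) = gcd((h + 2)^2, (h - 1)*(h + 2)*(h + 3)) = h + 2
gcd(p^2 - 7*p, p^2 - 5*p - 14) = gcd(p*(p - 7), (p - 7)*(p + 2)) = p - 7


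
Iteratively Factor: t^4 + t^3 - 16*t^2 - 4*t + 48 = (t - 2)*(t^3 + 3*t^2 - 10*t - 24) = (t - 3)*(t - 2)*(t^2 + 6*t + 8) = (t - 3)*(t - 2)*(t + 4)*(t + 2)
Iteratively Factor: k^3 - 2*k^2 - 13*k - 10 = (k - 5)*(k^2 + 3*k + 2) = (k - 5)*(k + 2)*(k + 1)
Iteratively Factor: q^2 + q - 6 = (q + 3)*(q - 2)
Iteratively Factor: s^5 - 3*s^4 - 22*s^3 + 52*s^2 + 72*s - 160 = (s + 2)*(s^4 - 5*s^3 - 12*s^2 + 76*s - 80) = (s - 2)*(s + 2)*(s^3 - 3*s^2 - 18*s + 40) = (s - 2)^2*(s + 2)*(s^2 - s - 20) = (s - 5)*(s - 2)^2*(s + 2)*(s + 4)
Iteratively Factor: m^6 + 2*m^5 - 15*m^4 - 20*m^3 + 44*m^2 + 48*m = (m - 2)*(m^5 + 4*m^4 - 7*m^3 - 34*m^2 - 24*m) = (m - 3)*(m - 2)*(m^4 + 7*m^3 + 14*m^2 + 8*m) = (m - 3)*(m - 2)*(m + 2)*(m^3 + 5*m^2 + 4*m) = m*(m - 3)*(m - 2)*(m + 2)*(m^2 + 5*m + 4) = m*(m - 3)*(m - 2)*(m + 1)*(m + 2)*(m + 4)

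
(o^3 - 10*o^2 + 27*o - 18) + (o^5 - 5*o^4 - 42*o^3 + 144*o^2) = o^5 - 5*o^4 - 41*o^3 + 134*o^2 + 27*o - 18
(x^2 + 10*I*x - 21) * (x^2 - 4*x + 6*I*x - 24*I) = x^4 - 4*x^3 + 16*I*x^3 - 81*x^2 - 64*I*x^2 + 324*x - 126*I*x + 504*I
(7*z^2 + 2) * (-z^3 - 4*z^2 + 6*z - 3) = -7*z^5 - 28*z^4 + 40*z^3 - 29*z^2 + 12*z - 6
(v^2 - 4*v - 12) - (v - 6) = v^2 - 5*v - 6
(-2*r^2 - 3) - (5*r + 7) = -2*r^2 - 5*r - 10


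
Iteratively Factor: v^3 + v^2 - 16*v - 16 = (v - 4)*(v^2 + 5*v + 4) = (v - 4)*(v + 1)*(v + 4)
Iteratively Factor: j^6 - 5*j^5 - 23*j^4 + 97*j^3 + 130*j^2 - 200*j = (j + 4)*(j^5 - 9*j^4 + 13*j^3 + 45*j^2 - 50*j) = (j - 1)*(j + 4)*(j^4 - 8*j^3 + 5*j^2 + 50*j) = (j - 1)*(j + 2)*(j + 4)*(j^3 - 10*j^2 + 25*j) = (j - 5)*(j - 1)*(j + 2)*(j + 4)*(j^2 - 5*j) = (j - 5)^2*(j - 1)*(j + 2)*(j + 4)*(j)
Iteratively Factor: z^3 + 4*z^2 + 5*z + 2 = (z + 1)*(z^2 + 3*z + 2) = (z + 1)^2*(z + 2)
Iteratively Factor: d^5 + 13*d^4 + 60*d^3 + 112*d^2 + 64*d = (d + 4)*(d^4 + 9*d^3 + 24*d^2 + 16*d) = (d + 4)^2*(d^3 + 5*d^2 + 4*d) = d*(d + 4)^2*(d^2 + 5*d + 4) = d*(d + 1)*(d + 4)^2*(d + 4)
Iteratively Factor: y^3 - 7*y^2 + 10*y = (y - 5)*(y^2 - 2*y) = (y - 5)*(y - 2)*(y)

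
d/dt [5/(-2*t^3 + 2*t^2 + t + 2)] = 5*(6*t^2 - 4*t - 1)/(-2*t^3 + 2*t^2 + t + 2)^2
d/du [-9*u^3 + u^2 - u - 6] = -27*u^2 + 2*u - 1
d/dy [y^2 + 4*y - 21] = 2*y + 4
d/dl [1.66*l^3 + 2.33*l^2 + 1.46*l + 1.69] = 4.98*l^2 + 4.66*l + 1.46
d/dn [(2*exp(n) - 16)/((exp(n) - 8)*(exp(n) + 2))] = -2*exp(n)/(exp(2*n) + 4*exp(n) + 4)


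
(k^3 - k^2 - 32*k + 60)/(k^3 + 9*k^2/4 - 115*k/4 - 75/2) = 4*(k - 2)/(4*k + 5)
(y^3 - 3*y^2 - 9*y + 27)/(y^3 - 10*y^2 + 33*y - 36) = (y + 3)/(y - 4)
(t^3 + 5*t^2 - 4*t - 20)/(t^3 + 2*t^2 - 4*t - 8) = (t + 5)/(t + 2)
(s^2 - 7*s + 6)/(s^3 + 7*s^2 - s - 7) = (s - 6)/(s^2 + 8*s + 7)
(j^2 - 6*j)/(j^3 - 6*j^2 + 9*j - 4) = j*(j - 6)/(j^3 - 6*j^2 + 9*j - 4)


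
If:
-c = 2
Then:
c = -2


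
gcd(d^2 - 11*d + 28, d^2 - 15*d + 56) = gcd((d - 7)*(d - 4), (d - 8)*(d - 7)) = d - 7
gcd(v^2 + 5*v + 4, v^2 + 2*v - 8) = v + 4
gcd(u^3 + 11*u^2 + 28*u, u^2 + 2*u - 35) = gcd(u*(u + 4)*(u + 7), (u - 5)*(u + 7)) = u + 7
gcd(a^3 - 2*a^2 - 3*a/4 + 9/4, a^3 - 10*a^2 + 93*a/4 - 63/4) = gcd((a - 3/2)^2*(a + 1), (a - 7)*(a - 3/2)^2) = a^2 - 3*a + 9/4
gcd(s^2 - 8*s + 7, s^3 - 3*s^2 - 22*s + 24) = s - 1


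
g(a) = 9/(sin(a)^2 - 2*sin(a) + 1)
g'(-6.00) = 46.19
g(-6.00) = 17.33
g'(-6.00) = 46.19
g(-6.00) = 17.33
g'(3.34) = -10.29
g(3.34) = 6.28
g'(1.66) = -25511540.89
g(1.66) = 569308.35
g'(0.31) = 51.08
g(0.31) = 18.64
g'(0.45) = 89.85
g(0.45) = 28.19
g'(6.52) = 39.02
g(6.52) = 15.36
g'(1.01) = 2664.19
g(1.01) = 383.62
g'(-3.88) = -381.10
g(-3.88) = 84.23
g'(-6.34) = 15.23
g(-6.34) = 8.06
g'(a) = 9*(-2*sin(a)*cos(a) + 2*cos(a))/(sin(a)^2 - 2*sin(a) + 1)^2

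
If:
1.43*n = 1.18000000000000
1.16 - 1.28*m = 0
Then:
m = 0.91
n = 0.83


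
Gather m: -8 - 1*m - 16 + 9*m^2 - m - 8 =9*m^2 - 2*m - 32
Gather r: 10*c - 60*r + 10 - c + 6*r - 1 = 9*c - 54*r + 9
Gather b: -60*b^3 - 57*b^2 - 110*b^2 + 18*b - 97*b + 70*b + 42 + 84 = -60*b^3 - 167*b^2 - 9*b + 126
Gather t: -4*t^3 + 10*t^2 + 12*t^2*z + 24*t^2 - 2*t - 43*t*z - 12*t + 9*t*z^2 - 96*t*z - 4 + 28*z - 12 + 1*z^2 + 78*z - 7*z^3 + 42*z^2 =-4*t^3 + t^2*(12*z + 34) + t*(9*z^2 - 139*z - 14) - 7*z^3 + 43*z^2 + 106*z - 16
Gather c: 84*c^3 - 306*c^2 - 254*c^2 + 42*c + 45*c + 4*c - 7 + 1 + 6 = 84*c^3 - 560*c^2 + 91*c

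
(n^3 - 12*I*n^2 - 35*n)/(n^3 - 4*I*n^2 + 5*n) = (n - 7*I)/(n + I)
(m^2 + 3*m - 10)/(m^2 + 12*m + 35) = (m - 2)/(m + 7)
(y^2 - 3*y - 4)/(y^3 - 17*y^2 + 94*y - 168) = (y + 1)/(y^2 - 13*y + 42)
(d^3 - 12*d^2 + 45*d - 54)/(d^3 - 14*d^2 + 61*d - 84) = (d^2 - 9*d + 18)/(d^2 - 11*d + 28)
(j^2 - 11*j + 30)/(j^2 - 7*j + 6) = (j - 5)/(j - 1)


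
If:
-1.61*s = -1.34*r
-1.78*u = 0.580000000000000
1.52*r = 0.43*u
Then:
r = -0.09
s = -0.08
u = -0.33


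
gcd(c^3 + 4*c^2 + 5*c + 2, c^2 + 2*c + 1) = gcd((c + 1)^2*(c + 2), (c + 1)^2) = c^2 + 2*c + 1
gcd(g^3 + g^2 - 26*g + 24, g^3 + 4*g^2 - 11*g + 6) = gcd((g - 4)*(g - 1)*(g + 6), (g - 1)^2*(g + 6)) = g^2 + 5*g - 6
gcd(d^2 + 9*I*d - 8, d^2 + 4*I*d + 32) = d + 8*I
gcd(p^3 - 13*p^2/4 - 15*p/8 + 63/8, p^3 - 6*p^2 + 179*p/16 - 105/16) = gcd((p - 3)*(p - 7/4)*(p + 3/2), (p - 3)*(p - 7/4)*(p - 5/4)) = p^2 - 19*p/4 + 21/4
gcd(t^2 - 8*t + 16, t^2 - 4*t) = t - 4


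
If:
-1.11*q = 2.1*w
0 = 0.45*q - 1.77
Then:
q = 3.93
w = -2.08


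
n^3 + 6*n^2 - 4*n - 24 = (n - 2)*(n + 2)*(n + 6)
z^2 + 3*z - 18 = (z - 3)*(z + 6)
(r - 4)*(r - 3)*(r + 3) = r^3 - 4*r^2 - 9*r + 36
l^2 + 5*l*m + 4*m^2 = (l + m)*(l + 4*m)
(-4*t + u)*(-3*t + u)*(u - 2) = 12*t^2*u - 24*t^2 - 7*t*u^2 + 14*t*u + u^3 - 2*u^2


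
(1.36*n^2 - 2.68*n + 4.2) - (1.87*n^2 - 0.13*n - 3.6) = -0.51*n^2 - 2.55*n + 7.8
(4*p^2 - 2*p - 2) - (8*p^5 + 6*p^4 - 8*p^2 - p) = -8*p^5 - 6*p^4 + 12*p^2 - p - 2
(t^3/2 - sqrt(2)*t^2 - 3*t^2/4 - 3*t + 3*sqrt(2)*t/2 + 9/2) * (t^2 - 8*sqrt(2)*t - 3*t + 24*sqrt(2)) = t^5/2 - 5*sqrt(2)*t^4 - 9*t^4/4 + 61*t^3/4 + 45*sqrt(2)*t^3/2 - 117*t^2/2 + 3*sqrt(2)*t^2/2 - 108*sqrt(2)*t + 117*t/2 + 108*sqrt(2)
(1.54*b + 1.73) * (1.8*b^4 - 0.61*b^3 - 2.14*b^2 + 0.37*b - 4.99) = 2.772*b^5 + 2.1746*b^4 - 4.3509*b^3 - 3.1324*b^2 - 7.0445*b - 8.6327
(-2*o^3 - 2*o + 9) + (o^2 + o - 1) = -2*o^3 + o^2 - o + 8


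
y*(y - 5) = y^2 - 5*y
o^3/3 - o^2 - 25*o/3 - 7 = (o/3 + 1/3)*(o - 7)*(o + 3)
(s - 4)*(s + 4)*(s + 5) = s^3 + 5*s^2 - 16*s - 80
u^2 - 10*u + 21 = (u - 7)*(u - 3)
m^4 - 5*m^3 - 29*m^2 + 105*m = m*(m - 7)*(m - 3)*(m + 5)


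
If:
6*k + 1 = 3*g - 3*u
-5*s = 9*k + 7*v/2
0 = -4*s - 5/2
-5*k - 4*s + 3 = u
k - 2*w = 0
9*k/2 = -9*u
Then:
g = 13/6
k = 11/9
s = -5/8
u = -11/18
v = -9/4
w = 11/18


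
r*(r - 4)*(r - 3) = r^3 - 7*r^2 + 12*r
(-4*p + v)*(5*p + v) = -20*p^2 + p*v + v^2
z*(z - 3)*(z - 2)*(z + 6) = z^4 + z^3 - 24*z^2 + 36*z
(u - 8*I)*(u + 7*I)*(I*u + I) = I*u^3 + u^2 + I*u^2 + u + 56*I*u + 56*I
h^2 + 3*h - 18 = (h - 3)*(h + 6)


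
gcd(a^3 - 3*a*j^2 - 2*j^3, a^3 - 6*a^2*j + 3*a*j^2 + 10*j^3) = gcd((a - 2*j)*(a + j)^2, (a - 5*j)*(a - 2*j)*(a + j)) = a^2 - a*j - 2*j^2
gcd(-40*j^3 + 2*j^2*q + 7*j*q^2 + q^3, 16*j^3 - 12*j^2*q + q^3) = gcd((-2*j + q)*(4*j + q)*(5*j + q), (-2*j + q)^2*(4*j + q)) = -8*j^2 + 2*j*q + q^2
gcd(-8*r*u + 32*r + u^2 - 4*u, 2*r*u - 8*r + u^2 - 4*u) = u - 4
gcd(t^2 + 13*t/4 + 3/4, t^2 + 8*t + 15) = t + 3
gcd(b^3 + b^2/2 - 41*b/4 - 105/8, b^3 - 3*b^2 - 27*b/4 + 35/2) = b^2 - b - 35/4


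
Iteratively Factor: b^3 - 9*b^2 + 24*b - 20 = (b - 5)*(b^2 - 4*b + 4) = (b - 5)*(b - 2)*(b - 2)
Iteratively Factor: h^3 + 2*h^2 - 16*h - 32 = (h + 4)*(h^2 - 2*h - 8) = (h - 4)*(h + 4)*(h + 2)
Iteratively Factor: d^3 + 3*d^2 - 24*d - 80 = (d + 4)*(d^2 - d - 20) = (d + 4)^2*(d - 5)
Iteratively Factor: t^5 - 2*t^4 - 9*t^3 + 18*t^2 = (t - 3)*(t^4 + t^3 - 6*t^2) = (t - 3)*(t - 2)*(t^3 + 3*t^2) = t*(t - 3)*(t - 2)*(t^2 + 3*t) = t^2*(t - 3)*(t - 2)*(t + 3)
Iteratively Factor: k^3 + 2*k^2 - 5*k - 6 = (k + 1)*(k^2 + k - 6) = (k + 1)*(k + 3)*(k - 2)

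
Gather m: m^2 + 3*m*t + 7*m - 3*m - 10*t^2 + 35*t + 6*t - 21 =m^2 + m*(3*t + 4) - 10*t^2 + 41*t - 21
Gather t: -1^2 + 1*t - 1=t - 2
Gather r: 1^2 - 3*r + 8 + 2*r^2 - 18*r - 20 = 2*r^2 - 21*r - 11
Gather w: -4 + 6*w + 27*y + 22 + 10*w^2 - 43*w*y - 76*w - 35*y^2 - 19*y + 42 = 10*w^2 + w*(-43*y - 70) - 35*y^2 + 8*y + 60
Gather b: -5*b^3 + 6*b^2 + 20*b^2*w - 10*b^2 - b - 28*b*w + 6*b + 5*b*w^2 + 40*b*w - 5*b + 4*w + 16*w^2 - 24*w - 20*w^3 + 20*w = -5*b^3 + b^2*(20*w - 4) + b*(5*w^2 + 12*w) - 20*w^3 + 16*w^2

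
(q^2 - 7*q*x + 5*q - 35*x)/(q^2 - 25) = (q - 7*x)/(q - 5)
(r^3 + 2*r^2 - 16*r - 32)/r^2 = r + 2 - 16/r - 32/r^2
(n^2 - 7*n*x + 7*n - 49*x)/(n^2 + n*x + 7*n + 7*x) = (n - 7*x)/(n + x)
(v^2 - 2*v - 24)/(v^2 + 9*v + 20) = (v - 6)/(v + 5)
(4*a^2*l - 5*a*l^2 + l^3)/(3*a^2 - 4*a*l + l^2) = l*(4*a - l)/(3*a - l)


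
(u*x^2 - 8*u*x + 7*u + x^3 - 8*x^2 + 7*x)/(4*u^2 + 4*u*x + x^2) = (u*x^2 - 8*u*x + 7*u + x^3 - 8*x^2 + 7*x)/(4*u^2 + 4*u*x + x^2)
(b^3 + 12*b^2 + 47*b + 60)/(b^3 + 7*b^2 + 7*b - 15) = (b + 4)/(b - 1)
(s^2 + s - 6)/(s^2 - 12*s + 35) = (s^2 + s - 6)/(s^2 - 12*s + 35)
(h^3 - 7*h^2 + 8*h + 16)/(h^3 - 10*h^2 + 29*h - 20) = (h^2 - 3*h - 4)/(h^2 - 6*h + 5)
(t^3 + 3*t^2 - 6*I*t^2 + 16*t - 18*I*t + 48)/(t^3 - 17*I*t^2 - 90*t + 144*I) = (t^2 + t*(3 + 2*I) + 6*I)/(t^2 - 9*I*t - 18)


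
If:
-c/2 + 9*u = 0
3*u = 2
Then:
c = 12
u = 2/3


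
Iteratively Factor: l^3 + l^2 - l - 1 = (l + 1)*(l^2 - 1) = (l - 1)*(l + 1)*(l + 1)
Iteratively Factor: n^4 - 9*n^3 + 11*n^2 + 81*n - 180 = (n - 3)*(n^3 - 6*n^2 - 7*n + 60) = (n - 5)*(n - 3)*(n^2 - n - 12) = (n - 5)*(n - 3)*(n + 3)*(n - 4)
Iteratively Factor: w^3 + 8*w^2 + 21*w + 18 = (w + 3)*(w^2 + 5*w + 6) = (w + 3)^2*(w + 2)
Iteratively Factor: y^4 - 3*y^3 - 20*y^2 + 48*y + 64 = (y + 4)*(y^3 - 7*y^2 + 8*y + 16) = (y + 1)*(y + 4)*(y^2 - 8*y + 16) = (y - 4)*(y + 1)*(y + 4)*(y - 4)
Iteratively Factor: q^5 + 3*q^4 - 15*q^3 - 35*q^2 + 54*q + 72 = (q - 2)*(q^4 + 5*q^3 - 5*q^2 - 45*q - 36) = (q - 2)*(q + 4)*(q^3 + q^2 - 9*q - 9) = (q - 3)*(q - 2)*(q + 4)*(q^2 + 4*q + 3) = (q - 3)*(q - 2)*(q + 3)*(q + 4)*(q + 1)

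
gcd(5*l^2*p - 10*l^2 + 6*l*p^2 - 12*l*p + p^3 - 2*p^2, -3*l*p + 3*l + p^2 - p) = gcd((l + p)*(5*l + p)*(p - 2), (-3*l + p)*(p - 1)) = 1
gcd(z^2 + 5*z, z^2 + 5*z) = z^2 + 5*z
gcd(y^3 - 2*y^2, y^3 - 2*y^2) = y^3 - 2*y^2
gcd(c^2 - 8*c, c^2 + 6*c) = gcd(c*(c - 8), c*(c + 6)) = c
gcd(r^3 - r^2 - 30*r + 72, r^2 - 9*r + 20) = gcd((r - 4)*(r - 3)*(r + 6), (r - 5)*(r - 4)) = r - 4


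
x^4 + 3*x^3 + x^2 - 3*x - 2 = (x - 1)*(x + 1)^2*(x + 2)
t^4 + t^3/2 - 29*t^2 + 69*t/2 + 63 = (t - 7/2)*(t - 3)*(t + 1)*(t + 6)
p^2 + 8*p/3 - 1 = (p - 1/3)*(p + 3)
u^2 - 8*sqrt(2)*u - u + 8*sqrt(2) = (u - 1)*(u - 8*sqrt(2))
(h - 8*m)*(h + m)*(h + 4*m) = h^3 - 3*h^2*m - 36*h*m^2 - 32*m^3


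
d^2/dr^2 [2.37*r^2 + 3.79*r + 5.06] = 4.74000000000000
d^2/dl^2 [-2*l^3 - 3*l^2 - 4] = -12*l - 6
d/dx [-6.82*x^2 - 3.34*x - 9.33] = -13.64*x - 3.34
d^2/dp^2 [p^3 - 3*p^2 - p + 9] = 6*p - 6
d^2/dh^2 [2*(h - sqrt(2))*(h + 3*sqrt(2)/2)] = 4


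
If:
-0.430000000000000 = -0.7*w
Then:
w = 0.61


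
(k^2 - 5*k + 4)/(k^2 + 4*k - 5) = (k - 4)/(k + 5)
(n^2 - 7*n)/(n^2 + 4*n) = (n - 7)/(n + 4)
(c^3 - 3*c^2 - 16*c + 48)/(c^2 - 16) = c - 3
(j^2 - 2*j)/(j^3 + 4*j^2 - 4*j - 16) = j/(j^2 + 6*j + 8)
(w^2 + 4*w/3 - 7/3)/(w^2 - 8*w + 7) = (w + 7/3)/(w - 7)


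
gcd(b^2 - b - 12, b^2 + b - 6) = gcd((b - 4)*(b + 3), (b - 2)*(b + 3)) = b + 3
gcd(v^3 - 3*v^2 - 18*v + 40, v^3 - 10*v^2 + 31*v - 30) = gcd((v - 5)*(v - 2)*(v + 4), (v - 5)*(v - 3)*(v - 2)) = v^2 - 7*v + 10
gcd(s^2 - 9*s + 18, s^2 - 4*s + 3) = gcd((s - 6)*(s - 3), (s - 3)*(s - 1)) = s - 3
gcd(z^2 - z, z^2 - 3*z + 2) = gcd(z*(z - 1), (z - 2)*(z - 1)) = z - 1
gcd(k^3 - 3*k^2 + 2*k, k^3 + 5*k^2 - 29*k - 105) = 1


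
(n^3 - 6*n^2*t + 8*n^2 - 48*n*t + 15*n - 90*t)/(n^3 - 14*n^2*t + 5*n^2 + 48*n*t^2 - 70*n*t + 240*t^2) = (-n - 3)/(-n + 8*t)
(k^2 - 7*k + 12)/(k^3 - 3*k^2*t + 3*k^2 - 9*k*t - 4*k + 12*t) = (k^2 - 7*k + 12)/(k^3 - 3*k^2*t + 3*k^2 - 9*k*t - 4*k + 12*t)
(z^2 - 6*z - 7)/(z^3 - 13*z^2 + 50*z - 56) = (z + 1)/(z^2 - 6*z + 8)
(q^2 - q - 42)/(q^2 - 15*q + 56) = (q + 6)/(q - 8)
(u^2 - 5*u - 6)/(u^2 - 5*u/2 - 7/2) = 2*(u - 6)/(2*u - 7)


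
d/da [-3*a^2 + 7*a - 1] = 7 - 6*a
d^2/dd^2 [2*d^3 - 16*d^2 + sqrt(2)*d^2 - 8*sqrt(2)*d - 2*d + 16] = 12*d - 32 + 2*sqrt(2)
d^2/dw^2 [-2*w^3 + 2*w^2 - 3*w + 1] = 4 - 12*w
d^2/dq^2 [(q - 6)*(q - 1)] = 2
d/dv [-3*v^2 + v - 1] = 1 - 6*v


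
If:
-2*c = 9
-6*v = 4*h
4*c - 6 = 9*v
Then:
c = -9/2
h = 4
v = -8/3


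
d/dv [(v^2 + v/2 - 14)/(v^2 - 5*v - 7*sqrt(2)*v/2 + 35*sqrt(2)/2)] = ((4*v + 1)*(2*v^2 - 10*v - 7*sqrt(2)*v + 35*sqrt(2)) + (-4*v + 7*sqrt(2) + 10)*(2*v^2 + v - 28))/(2*v^2 - 10*v - 7*sqrt(2)*v + 35*sqrt(2))^2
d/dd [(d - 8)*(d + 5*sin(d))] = d + (d - 8)*(5*cos(d) + 1) + 5*sin(d)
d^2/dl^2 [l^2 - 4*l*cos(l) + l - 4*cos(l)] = 4*l*cos(l) + 8*sin(l) + 4*cos(l) + 2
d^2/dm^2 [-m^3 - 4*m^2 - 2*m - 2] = -6*m - 8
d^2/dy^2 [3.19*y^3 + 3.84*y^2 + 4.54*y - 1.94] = 19.14*y + 7.68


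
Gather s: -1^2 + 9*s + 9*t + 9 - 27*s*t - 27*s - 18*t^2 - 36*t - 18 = s*(-27*t - 18) - 18*t^2 - 27*t - 10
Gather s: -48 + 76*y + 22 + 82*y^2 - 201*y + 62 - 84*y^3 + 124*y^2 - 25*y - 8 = -84*y^3 + 206*y^2 - 150*y + 28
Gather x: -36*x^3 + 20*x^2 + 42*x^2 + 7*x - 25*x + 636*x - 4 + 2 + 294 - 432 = -36*x^3 + 62*x^2 + 618*x - 140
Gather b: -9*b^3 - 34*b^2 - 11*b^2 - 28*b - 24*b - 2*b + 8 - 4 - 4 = -9*b^3 - 45*b^2 - 54*b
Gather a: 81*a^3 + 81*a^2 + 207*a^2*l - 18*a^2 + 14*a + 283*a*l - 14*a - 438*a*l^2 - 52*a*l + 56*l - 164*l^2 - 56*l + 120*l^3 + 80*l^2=81*a^3 + a^2*(207*l + 63) + a*(-438*l^2 + 231*l) + 120*l^3 - 84*l^2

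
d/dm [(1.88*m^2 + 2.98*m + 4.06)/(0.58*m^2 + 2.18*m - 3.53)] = (2.37*m^2 - 17.9824*m - 19.3702)/(0.3364*m^4 + 2.5288*m^3 + 0.657600000000001*m^2 - 15.3908*m + 12.4609)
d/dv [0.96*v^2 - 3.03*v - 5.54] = 1.92*v - 3.03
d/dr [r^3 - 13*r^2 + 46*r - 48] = 3*r^2 - 26*r + 46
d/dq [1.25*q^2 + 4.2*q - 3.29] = 2.5*q + 4.2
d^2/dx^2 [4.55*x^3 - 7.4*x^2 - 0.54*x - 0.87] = 27.3*x - 14.8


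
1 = 1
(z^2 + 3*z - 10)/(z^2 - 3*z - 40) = (z - 2)/(z - 8)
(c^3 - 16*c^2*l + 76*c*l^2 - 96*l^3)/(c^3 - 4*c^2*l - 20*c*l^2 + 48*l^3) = (c - 8*l)/(c + 4*l)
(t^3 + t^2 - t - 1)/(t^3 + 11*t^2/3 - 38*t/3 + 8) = 3*(t^2 + 2*t + 1)/(3*t^2 + 14*t - 24)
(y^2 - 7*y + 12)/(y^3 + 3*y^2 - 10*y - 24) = (y - 4)/(y^2 + 6*y + 8)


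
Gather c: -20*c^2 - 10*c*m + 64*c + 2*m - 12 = -20*c^2 + c*(64 - 10*m) + 2*m - 12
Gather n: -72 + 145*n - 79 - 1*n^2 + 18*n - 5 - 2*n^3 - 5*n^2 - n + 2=-2*n^3 - 6*n^2 + 162*n - 154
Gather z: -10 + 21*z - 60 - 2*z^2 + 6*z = -2*z^2 + 27*z - 70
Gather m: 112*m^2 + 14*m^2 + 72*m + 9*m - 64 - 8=126*m^2 + 81*m - 72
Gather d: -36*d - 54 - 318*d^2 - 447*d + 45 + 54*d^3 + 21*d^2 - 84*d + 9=54*d^3 - 297*d^2 - 567*d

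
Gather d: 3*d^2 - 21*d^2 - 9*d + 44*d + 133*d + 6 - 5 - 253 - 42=-18*d^2 + 168*d - 294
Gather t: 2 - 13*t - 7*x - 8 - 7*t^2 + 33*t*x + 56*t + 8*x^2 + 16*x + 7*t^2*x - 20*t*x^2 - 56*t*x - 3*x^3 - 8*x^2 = t^2*(7*x - 7) + t*(-20*x^2 - 23*x + 43) - 3*x^3 + 9*x - 6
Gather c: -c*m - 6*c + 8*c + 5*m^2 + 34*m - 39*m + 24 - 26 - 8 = c*(2 - m) + 5*m^2 - 5*m - 10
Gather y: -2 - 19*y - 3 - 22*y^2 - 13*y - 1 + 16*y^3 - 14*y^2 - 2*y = 16*y^3 - 36*y^2 - 34*y - 6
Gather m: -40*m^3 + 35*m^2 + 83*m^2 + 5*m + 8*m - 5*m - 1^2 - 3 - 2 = -40*m^3 + 118*m^2 + 8*m - 6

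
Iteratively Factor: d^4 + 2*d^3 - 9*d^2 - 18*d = (d)*(d^3 + 2*d^2 - 9*d - 18) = d*(d - 3)*(d^2 + 5*d + 6) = d*(d - 3)*(d + 2)*(d + 3)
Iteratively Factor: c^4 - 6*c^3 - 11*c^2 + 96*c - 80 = (c + 4)*(c^3 - 10*c^2 + 29*c - 20) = (c - 4)*(c + 4)*(c^2 - 6*c + 5) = (c - 4)*(c - 1)*(c + 4)*(c - 5)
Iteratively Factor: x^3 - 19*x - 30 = (x - 5)*(x^2 + 5*x + 6) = (x - 5)*(x + 2)*(x + 3)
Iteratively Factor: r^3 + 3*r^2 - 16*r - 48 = (r + 3)*(r^2 - 16) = (r - 4)*(r + 3)*(r + 4)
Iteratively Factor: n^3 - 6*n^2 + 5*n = (n)*(n^2 - 6*n + 5) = n*(n - 5)*(n - 1)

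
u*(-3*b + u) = -3*b*u + u^2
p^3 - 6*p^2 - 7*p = p*(p - 7)*(p + 1)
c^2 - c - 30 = (c - 6)*(c + 5)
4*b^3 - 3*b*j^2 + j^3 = (-2*b + j)^2*(b + j)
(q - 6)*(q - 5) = q^2 - 11*q + 30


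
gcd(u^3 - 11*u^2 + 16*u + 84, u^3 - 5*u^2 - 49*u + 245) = u - 7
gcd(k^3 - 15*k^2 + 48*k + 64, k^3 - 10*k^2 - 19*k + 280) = k - 8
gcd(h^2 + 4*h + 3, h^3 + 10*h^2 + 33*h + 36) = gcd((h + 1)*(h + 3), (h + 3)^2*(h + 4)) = h + 3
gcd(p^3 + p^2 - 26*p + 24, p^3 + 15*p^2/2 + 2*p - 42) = p + 6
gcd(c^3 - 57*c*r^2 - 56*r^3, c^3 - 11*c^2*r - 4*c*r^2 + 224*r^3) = -c + 8*r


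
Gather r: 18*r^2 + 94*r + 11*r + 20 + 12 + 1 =18*r^2 + 105*r + 33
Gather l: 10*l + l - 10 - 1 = 11*l - 11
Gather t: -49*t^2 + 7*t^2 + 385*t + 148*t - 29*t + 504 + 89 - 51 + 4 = -42*t^2 + 504*t + 546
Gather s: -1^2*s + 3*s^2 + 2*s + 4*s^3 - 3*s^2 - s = 4*s^3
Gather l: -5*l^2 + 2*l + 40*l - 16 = -5*l^2 + 42*l - 16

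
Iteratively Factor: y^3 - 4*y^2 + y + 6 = (y - 2)*(y^2 - 2*y - 3) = (y - 3)*(y - 2)*(y + 1)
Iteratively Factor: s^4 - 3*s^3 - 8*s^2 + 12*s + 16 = (s - 2)*(s^3 - s^2 - 10*s - 8) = (s - 2)*(s + 2)*(s^2 - 3*s - 4) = (s - 2)*(s + 1)*(s + 2)*(s - 4)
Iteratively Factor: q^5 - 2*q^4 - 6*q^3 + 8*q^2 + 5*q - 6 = (q + 2)*(q^4 - 4*q^3 + 2*q^2 + 4*q - 3) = (q - 1)*(q + 2)*(q^3 - 3*q^2 - q + 3) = (q - 3)*(q - 1)*(q + 2)*(q^2 - 1) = (q - 3)*(q - 1)*(q + 1)*(q + 2)*(q - 1)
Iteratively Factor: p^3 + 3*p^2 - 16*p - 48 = (p + 3)*(p^2 - 16) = (p + 3)*(p + 4)*(p - 4)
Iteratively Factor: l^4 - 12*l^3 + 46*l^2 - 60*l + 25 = (l - 1)*(l^3 - 11*l^2 + 35*l - 25) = (l - 5)*(l - 1)*(l^2 - 6*l + 5) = (l - 5)^2*(l - 1)*(l - 1)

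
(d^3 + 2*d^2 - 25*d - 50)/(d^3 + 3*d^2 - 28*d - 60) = (d + 5)/(d + 6)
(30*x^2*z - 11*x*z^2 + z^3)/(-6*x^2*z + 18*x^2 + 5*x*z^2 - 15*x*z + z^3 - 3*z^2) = z*(-30*x^2 + 11*x*z - z^2)/(6*x^2*z - 18*x^2 - 5*x*z^2 + 15*x*z - z^3 + 3*z^2)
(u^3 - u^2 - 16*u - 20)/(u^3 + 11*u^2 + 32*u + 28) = (u - 5)/(u + 7)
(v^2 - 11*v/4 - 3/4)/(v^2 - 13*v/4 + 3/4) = (4*v + 1)/(4*v - 1)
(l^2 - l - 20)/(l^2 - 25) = (l + 4)/(l + 5)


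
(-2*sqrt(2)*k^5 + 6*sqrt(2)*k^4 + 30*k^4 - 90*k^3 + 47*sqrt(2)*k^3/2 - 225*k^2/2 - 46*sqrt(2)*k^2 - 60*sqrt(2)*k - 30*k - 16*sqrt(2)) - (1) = -2*sqrt(2)*k^5 + 6*sqrt(2)*k^4 + 30*k^4 - 90*k^3 + 47*sqrt(2)*k^3/2 - 225*k^2/2 - 46*sqrt(2)*k^2 - 60*sqrt(2)*k - 30*k - 16*sqrt(2) - 1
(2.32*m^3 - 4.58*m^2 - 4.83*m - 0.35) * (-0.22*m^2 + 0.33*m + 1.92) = -0.5104*m^5 + 1.7732*m^4 + 4.0056*m^3 - 10.3105*m^2 - 9.3891*m - 0.672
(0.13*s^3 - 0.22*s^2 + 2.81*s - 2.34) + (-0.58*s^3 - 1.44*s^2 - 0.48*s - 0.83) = -0.45*s^3 - 1.66*s^2 + 2.33*s - 3.17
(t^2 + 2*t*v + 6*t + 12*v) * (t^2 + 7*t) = t^4 + 2*t^3*v + 13*t^3 + 26*t^2*v + 42*t^2 + 84*t*v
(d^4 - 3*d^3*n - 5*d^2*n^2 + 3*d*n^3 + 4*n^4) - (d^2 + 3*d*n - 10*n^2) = d^4 - 3*d^3*n - 5*d^2*n^2 - d^2 + 3*d*n^3 - 3*d*n + 4*n^4 + 10*n^2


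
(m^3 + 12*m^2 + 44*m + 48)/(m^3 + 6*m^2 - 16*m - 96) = (m + 2)/(m - 4)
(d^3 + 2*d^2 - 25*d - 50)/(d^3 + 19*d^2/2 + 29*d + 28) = 2*(d^2 - 25)/(2*d^2 + 15*d + 28)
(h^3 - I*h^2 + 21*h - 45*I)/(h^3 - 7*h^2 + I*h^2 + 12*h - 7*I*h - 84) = (h^2 + 2*I*h + 15)/(h^2 + h*(-7 + 4*I) - 28*I)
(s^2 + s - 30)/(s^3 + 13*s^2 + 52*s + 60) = (s - 5)/(s^2 + 7*s + 10)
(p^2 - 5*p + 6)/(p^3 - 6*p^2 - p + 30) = (p - 2)/(p^2 - 3*p - 10)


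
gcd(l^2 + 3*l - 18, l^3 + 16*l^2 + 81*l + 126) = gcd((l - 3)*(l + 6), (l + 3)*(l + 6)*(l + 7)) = l + 6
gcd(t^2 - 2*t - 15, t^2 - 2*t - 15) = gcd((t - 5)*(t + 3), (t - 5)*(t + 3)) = t^2 - 2*t - 15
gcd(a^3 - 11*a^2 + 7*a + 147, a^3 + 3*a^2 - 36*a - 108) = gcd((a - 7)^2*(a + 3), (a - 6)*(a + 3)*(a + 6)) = a + 3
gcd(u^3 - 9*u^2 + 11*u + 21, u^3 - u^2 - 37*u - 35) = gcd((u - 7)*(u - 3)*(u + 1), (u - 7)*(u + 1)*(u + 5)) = u^2 - 6*u - 7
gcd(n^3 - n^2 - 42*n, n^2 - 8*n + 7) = n - 7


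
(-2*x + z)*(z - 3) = -2*x*z + 6*x + z^2 - 3*z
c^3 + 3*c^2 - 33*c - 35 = (c - 5)*(c + 1)*(c + 7)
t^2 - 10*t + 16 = (t - 8)*(t - 2)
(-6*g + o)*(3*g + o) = -18*g^2 - 3*g*o + o^2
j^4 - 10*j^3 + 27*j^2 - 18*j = j*(j - 6)*(j - 3)*(j - 1)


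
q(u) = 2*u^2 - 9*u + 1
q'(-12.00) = -57.00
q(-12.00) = 397.00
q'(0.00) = -9.00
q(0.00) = 1.00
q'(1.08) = -4.68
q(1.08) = -6.39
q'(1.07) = -4.72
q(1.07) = -6.34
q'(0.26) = -7.96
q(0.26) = -1.20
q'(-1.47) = -14.88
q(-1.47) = 18.55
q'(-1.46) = -14.84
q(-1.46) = 18.40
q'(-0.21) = -9.84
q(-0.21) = 2.98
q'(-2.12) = -17.48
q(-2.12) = 29.07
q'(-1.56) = -15.24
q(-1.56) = 19.91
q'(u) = 4*u - 9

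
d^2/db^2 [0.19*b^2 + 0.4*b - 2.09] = 0.380000000000000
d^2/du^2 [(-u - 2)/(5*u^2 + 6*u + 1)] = 2*(-4*(u + 2)*(5*u + 3)^2 + (15*u + 16)*(5*u^2 + 6*u + 1))/(5*u^2 + 6*u + 1)^3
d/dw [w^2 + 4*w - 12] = 2*w + 4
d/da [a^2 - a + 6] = 2*a - 1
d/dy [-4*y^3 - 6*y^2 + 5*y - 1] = -12*y^2 - 12*y + 5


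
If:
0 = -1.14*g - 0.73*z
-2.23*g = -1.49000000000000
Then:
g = 0.67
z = -1.04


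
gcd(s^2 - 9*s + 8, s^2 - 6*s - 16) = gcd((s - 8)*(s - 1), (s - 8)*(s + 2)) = s - 8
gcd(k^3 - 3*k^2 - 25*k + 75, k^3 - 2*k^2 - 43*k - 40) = k + 5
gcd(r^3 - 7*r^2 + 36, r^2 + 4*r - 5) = 1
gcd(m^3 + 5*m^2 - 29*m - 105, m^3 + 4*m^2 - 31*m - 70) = m^2 + 2*m - 35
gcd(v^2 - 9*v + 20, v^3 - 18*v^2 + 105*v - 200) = v - 5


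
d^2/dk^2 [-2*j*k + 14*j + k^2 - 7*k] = 2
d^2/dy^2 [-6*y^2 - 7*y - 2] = -12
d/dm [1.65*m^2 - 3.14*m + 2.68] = 3.3*m - 3.14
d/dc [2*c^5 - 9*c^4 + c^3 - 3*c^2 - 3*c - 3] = 10*c^4 - 36*c^3 + 3*c^2 - 6*c - 3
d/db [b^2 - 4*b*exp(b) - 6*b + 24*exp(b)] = -4*b*exp(b) + 2*b + 20*exp(b) - 6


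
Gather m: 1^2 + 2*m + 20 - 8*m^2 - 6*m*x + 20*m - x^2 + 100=-8*m^2 + m*(22 - 6*x) - x^2 + 121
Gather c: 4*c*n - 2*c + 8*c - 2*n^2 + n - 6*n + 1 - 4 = c*(4*n + 6) - 2*n^2 - 5*n - 3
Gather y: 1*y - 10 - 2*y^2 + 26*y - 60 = -2*y^2 + 27*y - 70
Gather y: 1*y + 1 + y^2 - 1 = y^2 + y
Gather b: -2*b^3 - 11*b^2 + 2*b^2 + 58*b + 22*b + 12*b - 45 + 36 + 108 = -2*b^3 - 9*b^2 + 92*b + 99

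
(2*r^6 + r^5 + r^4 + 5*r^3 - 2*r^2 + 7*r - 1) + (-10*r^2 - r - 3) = 2*r^6 + r^5 + r^4 + 5*r^3 - 12*r^2 + 6*r - 4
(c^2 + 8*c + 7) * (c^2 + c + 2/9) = c^4 + 9*c^3 + 137*c^2/9 + 79*c/9 + 14/9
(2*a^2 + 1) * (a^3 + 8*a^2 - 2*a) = 2*a^5 + 16*a^4 - 3*a^3 + 8*a^2 - 2*a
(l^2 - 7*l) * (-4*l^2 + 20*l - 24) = -4*l^4 + 48*l^3 - 164*l^2 + 168*l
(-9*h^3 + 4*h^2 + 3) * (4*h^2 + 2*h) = -36*h^5 - 2*h^4 + 8*h^3 + 12*h^2 + 6*h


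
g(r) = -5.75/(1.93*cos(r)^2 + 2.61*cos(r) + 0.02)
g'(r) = -5.75*(3.86*sin(r)*cos(r) + 2.61*sin(r))/(1.93*cos(r)^2 + 2.61*cos(r) + 0.02)^2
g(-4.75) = -47.57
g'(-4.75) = -1083.59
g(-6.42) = -1.28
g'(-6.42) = 0.25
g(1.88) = 9.66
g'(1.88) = -22.17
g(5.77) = -1.53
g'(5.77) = 1.19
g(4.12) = 6.88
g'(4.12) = 3.11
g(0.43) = -1.44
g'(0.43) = -0.92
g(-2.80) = 7.92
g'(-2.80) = -3.76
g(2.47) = 6.84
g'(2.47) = 2.09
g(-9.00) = 7.61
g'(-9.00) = -3.76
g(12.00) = -1.60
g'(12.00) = 1.40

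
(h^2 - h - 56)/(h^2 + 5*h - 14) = (h - 8)/(h - 2)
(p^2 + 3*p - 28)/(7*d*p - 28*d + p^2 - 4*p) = (p + 7)/(7*d + p)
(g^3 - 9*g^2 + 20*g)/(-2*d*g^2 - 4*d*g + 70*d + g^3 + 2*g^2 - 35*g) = g*(4 - g)/(2*d*g + 14*d - g^2 - 7*g)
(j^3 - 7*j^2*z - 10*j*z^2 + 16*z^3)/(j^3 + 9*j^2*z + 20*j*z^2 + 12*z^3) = (j^2 - 9*j*z + 8*z^2)/(j^2 + 7*j*z + 6*z^2)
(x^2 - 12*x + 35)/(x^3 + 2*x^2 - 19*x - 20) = (x^2 - 12*x + 35)/(x^3 + 2*x^2 - 19*x - 20)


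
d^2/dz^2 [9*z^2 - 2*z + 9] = 18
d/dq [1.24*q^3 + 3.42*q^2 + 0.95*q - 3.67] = 3.72*q^2 + 6.84*q + 0.95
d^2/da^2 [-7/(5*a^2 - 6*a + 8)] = 14*(25*a^2 - 30*a - 4*(5*a - 3)^2 + 40)/(5*a^2 - 6*a + 8)^3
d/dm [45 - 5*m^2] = -10*m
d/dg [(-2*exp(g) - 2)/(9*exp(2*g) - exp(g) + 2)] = 2*((exp(g) + 1)*(18*exp(g) - 1) - 9*exp(2*g) + exp(g) - 2)*exp(g)/(9*exp(2*g) - exp(g) + 2)^2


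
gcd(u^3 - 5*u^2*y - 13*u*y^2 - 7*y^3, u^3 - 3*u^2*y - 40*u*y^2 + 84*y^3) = -u + 7*y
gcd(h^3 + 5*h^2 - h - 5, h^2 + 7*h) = 1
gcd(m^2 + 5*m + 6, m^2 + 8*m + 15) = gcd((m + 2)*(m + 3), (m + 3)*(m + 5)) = m + 3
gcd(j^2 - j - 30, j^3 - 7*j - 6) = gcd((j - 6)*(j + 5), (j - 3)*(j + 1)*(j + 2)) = 1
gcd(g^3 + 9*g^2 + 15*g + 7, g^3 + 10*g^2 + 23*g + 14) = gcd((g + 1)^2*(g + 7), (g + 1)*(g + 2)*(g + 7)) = g^2 + 8*g + 7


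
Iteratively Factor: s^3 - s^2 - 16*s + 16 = (s - 1)*(s^2 - 16) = (s - 1)*(s + 4)*(s - 4)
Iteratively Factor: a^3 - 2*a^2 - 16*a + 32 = (a - 4)*(a^2 + 2*a - 8) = (a - 4)*(a - 2)*(a + 4)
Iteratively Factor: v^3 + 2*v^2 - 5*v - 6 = (v + 1)*(v^2 + v - 6) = (v - 2)*(v + 1)*(v + 3)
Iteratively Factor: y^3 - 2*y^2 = (y - 2)*(y^2) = y*(y - 2)*(y)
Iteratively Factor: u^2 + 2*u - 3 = (u + 3)*(u - 1)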